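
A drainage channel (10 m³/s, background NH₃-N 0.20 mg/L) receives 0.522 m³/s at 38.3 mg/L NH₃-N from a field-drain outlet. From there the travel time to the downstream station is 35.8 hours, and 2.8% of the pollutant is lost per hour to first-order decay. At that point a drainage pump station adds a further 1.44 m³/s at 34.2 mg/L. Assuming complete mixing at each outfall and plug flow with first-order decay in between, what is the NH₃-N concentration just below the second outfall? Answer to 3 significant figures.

Mixed concentration C = ΣQC/ΣQ = (10.00·0.2000 + 0.5220·38.30) / 10.52 = 21.99/10.52 = 2.090 mg/L; combined flow 10.52 m³/s.
2.8%/h lost → k = −ln(1 − 0.028) = 0.02840 h⁻¹.
Applying C = C₀e^(−kt): 2.090 × 0.3618 = 0.7562 mg/L.
At the second outfall, C = (10.52·0.7562 + 1.440·34.20) / (10.52 + 1.440) = 4.782 mg/L.

4.78 mg/L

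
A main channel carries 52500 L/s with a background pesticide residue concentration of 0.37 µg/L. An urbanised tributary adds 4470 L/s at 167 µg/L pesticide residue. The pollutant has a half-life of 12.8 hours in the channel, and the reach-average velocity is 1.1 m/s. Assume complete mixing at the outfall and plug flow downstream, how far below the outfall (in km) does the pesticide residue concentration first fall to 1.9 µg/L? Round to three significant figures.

Mixed concentration C = ΣQC/ΣQ = (52500·0.3700 + 4470·167.0) / 56970 = 765900/56970 = 13.44 µg/L.
Half-life 12.8 h → k = ln 2 / 12.8 = 0.05415 h⁻¹ = 1.300 d⁻¹.
Set 13.44·exp(−k·t) = 1.9 → t = ln(13.44/1.9)/k = 130100 s = 36.13 h.
Distance = v·t = 1.1·130100 = 143100 m = 143.1 km.

143 km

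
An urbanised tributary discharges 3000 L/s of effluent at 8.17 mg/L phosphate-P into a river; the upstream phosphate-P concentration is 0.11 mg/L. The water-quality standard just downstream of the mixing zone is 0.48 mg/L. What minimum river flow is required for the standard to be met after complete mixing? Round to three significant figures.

62400 L/s

Set C_mix = 0.48: (Q·0.1100 + 3000·8.170) / (Q + 3000) = 0.48
→ Q = 3000·(8.170 − 0.48)/(0.48 − 0.1100) = 62350 L/s.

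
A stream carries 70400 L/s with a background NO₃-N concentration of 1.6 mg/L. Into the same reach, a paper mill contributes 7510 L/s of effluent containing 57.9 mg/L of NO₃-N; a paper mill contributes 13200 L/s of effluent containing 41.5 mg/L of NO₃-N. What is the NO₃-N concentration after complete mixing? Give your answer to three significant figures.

After mixing, C = (70400·1.600 + 7510·57.90 + 13200·41.50) / 91110 = 1095000/91110 = 12.02 mg/L.

12.0 mg/L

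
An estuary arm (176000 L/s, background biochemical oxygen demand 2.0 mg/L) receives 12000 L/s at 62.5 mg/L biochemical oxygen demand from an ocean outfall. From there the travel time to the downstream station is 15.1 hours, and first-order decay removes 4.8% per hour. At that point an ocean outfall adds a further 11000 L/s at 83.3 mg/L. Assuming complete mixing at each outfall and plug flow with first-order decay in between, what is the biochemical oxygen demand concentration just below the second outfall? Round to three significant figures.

Mass balance: C = (176000·2.000 + 12000·62.50) / 188000 = 1102000/188000 = 5.862 mg/L; combined flow 188000 L/s.
4.8%/h lost → k = −ln(1 − 0.048) = 0.04919 h⁻¹.
Applying C = C₀e^(−kt): 5.862 × 0.4758 = 2.789 mg/L.
Second outfall: C = (188000·2.789 + 11000·83.30)/199000 = 7.239 mg/L.

7.24 mg/L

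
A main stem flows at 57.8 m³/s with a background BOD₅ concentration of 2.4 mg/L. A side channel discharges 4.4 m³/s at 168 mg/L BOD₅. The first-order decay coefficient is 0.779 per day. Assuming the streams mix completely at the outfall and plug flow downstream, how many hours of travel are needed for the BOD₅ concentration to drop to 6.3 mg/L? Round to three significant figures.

After mixing, C = (57.80·2.400 + 4.400·168.0) / 62.20 = 877.9/62.20 = 14.11 mg/L.
14.11·exp(−k·t) = 6.3 → t = ln(14.11/6.3)/k = 89470 s = 24.85 h.

24.9 h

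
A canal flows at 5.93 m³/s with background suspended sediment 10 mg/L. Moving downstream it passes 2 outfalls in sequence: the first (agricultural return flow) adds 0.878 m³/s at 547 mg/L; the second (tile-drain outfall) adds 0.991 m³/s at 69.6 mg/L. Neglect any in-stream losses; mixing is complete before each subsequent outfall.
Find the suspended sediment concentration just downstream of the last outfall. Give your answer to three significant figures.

78.0 mg/L

Below outfall 1: Q → 6.808 m³/s, C = (5.930·10.00 + 0.8780·547.0)/6.808 = 79.25 mg/L.
Below outfall 2: Q → 7.799 m³/s, C = (6.808·79.25 + 0.9910·69.60)/7.799 = 78.03 mg/L.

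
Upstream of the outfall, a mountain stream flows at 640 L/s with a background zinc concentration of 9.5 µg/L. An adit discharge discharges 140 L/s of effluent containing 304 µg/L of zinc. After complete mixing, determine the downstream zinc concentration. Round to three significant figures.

Conservation of mass: C = (640.0·9.500 + 140.0·304.0) / 780.0 = 48640/780.0 = 62.36 µg/L.

62.4 µg/L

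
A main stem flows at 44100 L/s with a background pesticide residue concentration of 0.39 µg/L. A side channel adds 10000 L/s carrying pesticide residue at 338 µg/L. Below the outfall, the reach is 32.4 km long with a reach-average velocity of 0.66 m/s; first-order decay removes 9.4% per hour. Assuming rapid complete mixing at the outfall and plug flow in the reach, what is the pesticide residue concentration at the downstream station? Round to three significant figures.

16.3 µg/L

After mixing, C = (44100·0.3900 + 10000·338.0) / 54100 = 3397000/54100 = 62.79 µg/L.
Travel time t = 32.4·1000 / 0.66 = 49090 s = 13.64 h.
9.4%/h lost → k = −ln(1 − 0.094) = 0.09872 h⁻¹.
First-order decay: C = 62.79·exp(−k·t) = 62.79·0.2602 = 16.34 µg/L.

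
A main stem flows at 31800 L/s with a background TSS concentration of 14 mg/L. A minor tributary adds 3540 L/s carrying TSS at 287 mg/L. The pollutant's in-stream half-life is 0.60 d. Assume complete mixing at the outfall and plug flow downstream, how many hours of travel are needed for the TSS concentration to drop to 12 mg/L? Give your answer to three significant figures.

25.7 h

Mass balance: C = (31800·14.00 + 3540·287.0) / 35340 = 1461000/35340 = 41.35 mg/L.
Half-life 0.60 d → k = ln 2 / 0.60 = 1.155 d⁻¹.
41.35·exp(−k·t) = 12 → t = ln(41.35/12)/k = 92520 s = 25.70 h.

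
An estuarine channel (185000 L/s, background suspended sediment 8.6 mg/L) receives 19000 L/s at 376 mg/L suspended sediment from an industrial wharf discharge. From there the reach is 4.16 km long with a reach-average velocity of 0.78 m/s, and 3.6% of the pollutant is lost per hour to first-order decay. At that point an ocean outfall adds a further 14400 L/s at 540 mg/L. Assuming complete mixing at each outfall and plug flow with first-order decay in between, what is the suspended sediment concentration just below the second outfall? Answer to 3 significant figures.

Mixed concentration C = ΣQC/ΣQ = (185000·8.600 + 19000·376.0) / 204000 = 8735000/204000 = 42.82 mg/L; combined flow 204000 L/s.
Travel time t = 4.16·1000 / 0.78 = 5333 s = 1.481 h.
3.6%/h lost → k = −ln(1 − 0.036) = 0.03666 h⁻¹.
Applying C = C₀e^(−kt): 42.82 × 0.9471 = 40.55 mg/L.
Second outfall: C = (204000·40.55 + 14400·540.0)/218400 = 73.49 mg/L.

73.5 mg/L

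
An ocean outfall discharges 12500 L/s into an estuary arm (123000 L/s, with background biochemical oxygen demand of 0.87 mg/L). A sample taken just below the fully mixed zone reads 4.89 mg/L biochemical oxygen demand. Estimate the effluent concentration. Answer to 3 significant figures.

Mass balance: 123000·0.8700 + 12500·Cₑ = 135500·4.890
→ Cₑ = (135500·4.890 − 123000·0.8700) / 12500 = 44.45 mg/L.

44.4 mg/L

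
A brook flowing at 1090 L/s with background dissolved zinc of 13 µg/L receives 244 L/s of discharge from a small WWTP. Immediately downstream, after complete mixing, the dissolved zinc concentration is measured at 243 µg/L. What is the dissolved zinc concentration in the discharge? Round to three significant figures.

1270 µg/L

Mass balance: 1090·13.00 + 244.0·Cₑ = 1334·243.0
→ Cₑ = (1334·243.0 − 1090·13.00) / 244.0 = 1270 µg/L.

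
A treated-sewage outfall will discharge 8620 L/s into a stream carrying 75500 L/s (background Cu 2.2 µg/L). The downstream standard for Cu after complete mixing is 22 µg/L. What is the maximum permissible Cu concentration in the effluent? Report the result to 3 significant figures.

At the limit, (Qr·Cr + Qe·Cₑ)/(Qr + Qe) = 22:
Cₑ = (84120·22 − 75500·2.200) / 8620 = 195.4 µg/L.

195 µg/L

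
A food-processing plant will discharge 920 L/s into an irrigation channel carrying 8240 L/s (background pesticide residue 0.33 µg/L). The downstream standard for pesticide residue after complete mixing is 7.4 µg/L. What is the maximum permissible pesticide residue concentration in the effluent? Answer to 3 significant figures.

70.7 µg/L

At the limit, (Qr·Cr + Qe·Cₑ)/(Qr + Qe) = 7.4:
Cₑ = (9160·7.4 − 8240·0.3300) / 920.0 = 70.72 µg/L.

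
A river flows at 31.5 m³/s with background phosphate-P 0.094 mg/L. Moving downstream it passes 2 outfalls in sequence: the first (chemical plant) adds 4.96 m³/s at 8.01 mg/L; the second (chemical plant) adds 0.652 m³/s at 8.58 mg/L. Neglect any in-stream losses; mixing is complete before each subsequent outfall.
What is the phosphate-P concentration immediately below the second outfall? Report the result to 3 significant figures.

Below outfall 1: Q → 36.46 m³/s, C = (31.50·0.09400 + 4.960·8.010)/36.46 = 1.171 mg/L.
Below outfall 2: Q → 37.11 m³/s, C = (36.46·1.171 + 0.6520·8.580)/37.11 = 1.301 mg/L.

1.30 mg/L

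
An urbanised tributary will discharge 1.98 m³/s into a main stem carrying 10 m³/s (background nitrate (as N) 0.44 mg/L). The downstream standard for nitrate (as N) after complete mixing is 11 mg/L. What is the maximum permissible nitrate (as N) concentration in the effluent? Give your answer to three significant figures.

64.3 mg/L

At the limit, (Qr·Cr + Qe·Cₑ)/(Qr + Qe) = 11:
Cₑ = (11.98·11 − 10.00·0.4400) / 1.980 = 64.33 mg/L.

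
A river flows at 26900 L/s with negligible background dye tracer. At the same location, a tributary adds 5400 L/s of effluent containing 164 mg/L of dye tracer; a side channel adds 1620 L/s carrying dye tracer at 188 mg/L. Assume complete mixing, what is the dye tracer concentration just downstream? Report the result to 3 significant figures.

35.1 mg/L

Mixed concentration C = ΣQC/ΣQ = (26900·0 + 5400·164.0 + 1620·188.0) / 33920 = 1190000/33920 = 35.09 mg/L.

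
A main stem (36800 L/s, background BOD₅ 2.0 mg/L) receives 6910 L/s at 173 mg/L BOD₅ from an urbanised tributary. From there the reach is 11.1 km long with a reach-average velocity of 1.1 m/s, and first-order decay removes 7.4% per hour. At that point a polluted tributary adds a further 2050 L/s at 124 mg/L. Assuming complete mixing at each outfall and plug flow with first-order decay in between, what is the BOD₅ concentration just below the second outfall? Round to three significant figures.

Mass balance: C = (36800·2.000 + 6910·173.0) / 43710 = 1269000/43710 = 29.03 mg/L; combined flow 43710 L/s.
Travel time t = 11.1·1000 / 1.1 = 10090 s = 2.803 h.
7.4%/h lost → k = −ln(1 − 0.074) = 0.07688 h⁻¹.
First-order decay: C = 29.03·exp(−k·t) = 29.03·0.8061 = 23.40 mg/L.
Second outfall: C = (43710·23.40 + 2050·124.0)/45760 = 27.91 mg/L.

27.9 mg/L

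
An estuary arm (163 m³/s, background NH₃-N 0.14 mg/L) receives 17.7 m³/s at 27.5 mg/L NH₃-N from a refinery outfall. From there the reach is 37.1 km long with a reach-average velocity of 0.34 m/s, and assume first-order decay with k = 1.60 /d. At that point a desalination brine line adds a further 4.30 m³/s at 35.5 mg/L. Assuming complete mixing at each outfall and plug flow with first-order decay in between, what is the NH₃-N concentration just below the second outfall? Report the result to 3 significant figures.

1.19 mg/L

After mixing, C = (163.0·0.1400 + 17.70·27.50) / 180.7 = 509.6/180.7 = 2.820 mg/L; combined flow 180.7 m³/s.
Travel time t = 37.1·1000 / 0.34 = 109100 s = 30.31 h.
Applying C = C₀e^(−kt): 2.820 × 0.1326 = 0.3738 mg/L.
At the second outfall, C = (180.7·0.3738 + 4.300·35.50) / (180.7 + 4.300) = 1.190 mg/L.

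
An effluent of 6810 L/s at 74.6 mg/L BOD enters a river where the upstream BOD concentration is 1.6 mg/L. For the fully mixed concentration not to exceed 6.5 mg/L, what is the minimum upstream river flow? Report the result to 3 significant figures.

94600 L/s

Set C_mix = 6.5: (Q·1.600 + 6810·74.60) / (Q + 6810) = 6.5
→ Q = 6810·(74.60 − 6.5)/(6.5 − 1.600) = 94650 L/s.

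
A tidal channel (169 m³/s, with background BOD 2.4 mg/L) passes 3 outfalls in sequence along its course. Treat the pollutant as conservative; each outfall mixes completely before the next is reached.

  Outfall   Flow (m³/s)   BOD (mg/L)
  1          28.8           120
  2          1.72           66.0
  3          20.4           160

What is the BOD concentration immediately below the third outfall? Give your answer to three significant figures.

Outfall 1: combined Q = 197.8 m³/s; C = (169.0·2.400 + 28.80·120.0)/197.8 = 19.52 mg/L.
Outfall 2: combined Q = 199.5 m³/s; C = (197.8·19.52 + 1.720·66.00)/199.5 = 19.92 mg/L.
Outfall 3: combined Q = 219.9 m³/s; C = (199.5·19.92 + 20.40·160.0)/219.9 = 32.92 mg/L.

32.9 mg/L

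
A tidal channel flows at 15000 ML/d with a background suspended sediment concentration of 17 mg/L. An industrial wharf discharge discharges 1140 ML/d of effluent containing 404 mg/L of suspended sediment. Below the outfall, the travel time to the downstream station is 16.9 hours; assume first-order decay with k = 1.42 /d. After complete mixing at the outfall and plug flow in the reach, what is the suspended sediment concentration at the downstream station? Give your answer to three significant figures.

Mass balance: C = (15000·17.00 + 1140·404.0) / 16140 = 715600/16140 = 44.33 mg/L.
First-order decay: C = 44.33·exp(−k·t) = 44.33·0.3679 = 16.31 mg/L.

16.3 mg/L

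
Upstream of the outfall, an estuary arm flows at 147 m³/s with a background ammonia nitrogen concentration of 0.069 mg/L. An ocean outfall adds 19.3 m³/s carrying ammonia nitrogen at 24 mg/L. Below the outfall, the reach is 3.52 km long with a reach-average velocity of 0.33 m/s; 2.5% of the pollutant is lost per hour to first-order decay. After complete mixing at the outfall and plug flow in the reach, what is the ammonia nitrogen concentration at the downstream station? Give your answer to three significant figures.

Mixed concentration C = ΣQC/ΣQ = (147.0·0.06900 + 19.30·24.00) / 166.3 = 473.3/166.3 = 2.846 mg/L.
Travel time t = 3.52·1000 / 0.33 = 10670 s = 2.963 h.
2.5%/h lost → k = −ln(1 − 0.025) = 0.02532 h⁻¹.
First-order decay: C = 2.846·exp(−k·t) = 2.846·0.9277 = 2.641 mg/L.

2.64 mg/L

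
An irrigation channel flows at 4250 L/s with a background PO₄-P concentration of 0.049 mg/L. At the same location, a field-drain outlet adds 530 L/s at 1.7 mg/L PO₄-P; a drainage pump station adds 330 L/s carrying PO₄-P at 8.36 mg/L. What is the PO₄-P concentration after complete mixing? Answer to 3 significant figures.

After mixing, C = (4250·0.04900 + 530.0·1.700 + 330.0·8.360) / 5110 = 3868/5110 = 0.7570 mg/L.

0.757 mg/L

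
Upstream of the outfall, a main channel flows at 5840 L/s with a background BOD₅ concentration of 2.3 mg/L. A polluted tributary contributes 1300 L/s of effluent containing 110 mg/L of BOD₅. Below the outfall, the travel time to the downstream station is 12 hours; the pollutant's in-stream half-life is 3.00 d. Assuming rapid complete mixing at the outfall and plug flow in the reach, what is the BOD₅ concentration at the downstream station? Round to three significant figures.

Flow-weighted average: C = (5840·2.300 + 1300·110.0) / 7140 = 156400/7140 = 21.91 mg/L.
Half-life 3.00 d → k = ln 2 / 3.00 = 0.2310 d⁻¹.
Decay over the reach: 21.91·exp(−kt) = 21.91·0.8909 = 19.52 mg/L.

19.5 mg/L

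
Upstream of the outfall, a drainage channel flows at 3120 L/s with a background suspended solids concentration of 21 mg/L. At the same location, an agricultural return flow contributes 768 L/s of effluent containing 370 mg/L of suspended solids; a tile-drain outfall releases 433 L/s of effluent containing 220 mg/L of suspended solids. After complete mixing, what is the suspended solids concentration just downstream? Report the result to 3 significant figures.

Conservation of mass: C = (3120·21.00 + 768.0·370.0 + 433.0·220.0) / 4321 = 444900/4321 = 103.0 mg/L.

103 mg/L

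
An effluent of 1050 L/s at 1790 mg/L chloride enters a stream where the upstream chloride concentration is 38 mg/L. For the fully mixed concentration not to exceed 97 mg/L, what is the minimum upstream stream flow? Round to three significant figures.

30100 L/s

Set C_mix = 97: (Q·38.00 + 1050·1790) / (Q + 1050) = 97
→ Q = 1050·(1790 − 97)/(97 − 38.00) = 30130 L/s.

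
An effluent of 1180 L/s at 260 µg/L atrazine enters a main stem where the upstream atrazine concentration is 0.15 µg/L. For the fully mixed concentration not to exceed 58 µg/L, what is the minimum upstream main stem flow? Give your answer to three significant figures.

Set C_mix = 58: (Q·0.1500 + 1180·260.0) / (Q + 1180) = 58
→ Q = 1180·(260.0 − 58)/(58 − 0.1500) = 4120 L/s.

4120 L/s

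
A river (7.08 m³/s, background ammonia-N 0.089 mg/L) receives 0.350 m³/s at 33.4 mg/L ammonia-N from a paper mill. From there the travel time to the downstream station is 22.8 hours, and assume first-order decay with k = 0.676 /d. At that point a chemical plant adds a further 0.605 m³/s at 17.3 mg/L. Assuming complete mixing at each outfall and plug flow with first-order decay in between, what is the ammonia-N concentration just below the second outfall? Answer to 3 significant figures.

Mass balance: C = (7.080·0.08900 + 0.3500·33.40) / 7.430 = 12.32/7.430 = 1.658 mg/L; combined flow 7.430 m³/s.
First-order decay: C = 1.658·exp(−k·t) = 1.658·0.5261 = 0.8724 mg/L.
At the second outfall, C = (7.430·0.8724 + 0.6050·17.30) / (7.430 + 0.6050) = 2.109 mg/L.

2.11 mg/L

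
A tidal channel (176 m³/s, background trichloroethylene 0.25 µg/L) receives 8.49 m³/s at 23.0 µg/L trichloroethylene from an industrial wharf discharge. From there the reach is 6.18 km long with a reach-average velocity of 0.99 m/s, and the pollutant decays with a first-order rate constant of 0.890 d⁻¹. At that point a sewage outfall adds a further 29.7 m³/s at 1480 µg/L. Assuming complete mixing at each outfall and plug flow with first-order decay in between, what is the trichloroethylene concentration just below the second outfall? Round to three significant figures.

Mass balance: C = (176.0·0.2500 + 8.490·23.00) / 184.5 = 239.3/184.5 = 1.297 µg/L; combined flow 184.5 m³/s.
Travel time t = 6.18·1000 / 0.99 = 6242 s = 1.734 h.
First-order decay: C = 1.297·exp(−k·t) = 1.297·0.9377 = 1.216 µg/L.
Second outfall: C = (184.5·1.216 + 29.70·1480)/214.2 = 206.3 µg/L.

206 µg/L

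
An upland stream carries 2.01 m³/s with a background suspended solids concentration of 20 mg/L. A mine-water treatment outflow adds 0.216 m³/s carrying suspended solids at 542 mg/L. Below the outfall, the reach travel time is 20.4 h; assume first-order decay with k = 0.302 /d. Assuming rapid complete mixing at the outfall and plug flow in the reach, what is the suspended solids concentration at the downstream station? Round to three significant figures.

Mixed concentration C = ΣQC/ΣQ = (2.010·20.00 + 0.2160·542.0) / 2.226 = 157.3/2.226 = 70.65 mg/L.
First-order decay: C = 70.65·exp(−k·t) = 70.65·0.7736 = 54.66 mg/L.

54.7 mg/L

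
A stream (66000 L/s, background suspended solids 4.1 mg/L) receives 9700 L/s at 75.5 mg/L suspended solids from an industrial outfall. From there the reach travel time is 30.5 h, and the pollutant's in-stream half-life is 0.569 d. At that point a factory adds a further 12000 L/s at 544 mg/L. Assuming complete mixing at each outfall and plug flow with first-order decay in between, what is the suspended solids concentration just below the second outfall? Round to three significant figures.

After mixing, C = (66000·4.100 + 9700·75.50) / 75700 = 1003000/75700 = 13.25 mg/L; combined flow 75700 L/s.
Half-life 0.569 d → k = ln 2 / 0.569 = 1.218 d⁻¹.
After decay, C = 13.25 × e^(−kt) = 13.25 × 0.2126 = 2.817 mg/L.
At the second outfall, C = (75700·2.817 + 12000·544.0) / (75700 + 12000) = 76.87 mg/L.

76.9 mg/L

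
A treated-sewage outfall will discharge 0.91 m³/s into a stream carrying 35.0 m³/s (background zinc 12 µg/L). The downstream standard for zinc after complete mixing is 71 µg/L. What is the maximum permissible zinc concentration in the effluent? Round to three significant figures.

At the limit, (Qr·Cr + Qe·Cₑ)/(Qr + Qe) = 71:
Cₑ = (35.91·71 − 35.00·12.00) / 0.9100 = 2340 µg/L.

2340 µg/L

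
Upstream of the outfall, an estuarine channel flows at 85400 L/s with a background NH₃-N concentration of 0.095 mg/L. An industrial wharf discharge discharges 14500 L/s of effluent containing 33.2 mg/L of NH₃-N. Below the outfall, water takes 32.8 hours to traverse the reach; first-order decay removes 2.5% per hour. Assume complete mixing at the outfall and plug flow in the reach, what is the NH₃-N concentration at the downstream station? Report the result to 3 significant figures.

2.14 mg/L

Flow-weighted average: C = (85400·0.09500 + 14500·33.20) / 99900 = 489500/99900 = 4.900 mg/L.
2.5%/h lost → k = −ln(1 − 0.025) = 0.02532 h⁻¹.
After decay, C = 4.900 × e^(−kt) = 4.900 × 0.4359 = 2.136 mg/L.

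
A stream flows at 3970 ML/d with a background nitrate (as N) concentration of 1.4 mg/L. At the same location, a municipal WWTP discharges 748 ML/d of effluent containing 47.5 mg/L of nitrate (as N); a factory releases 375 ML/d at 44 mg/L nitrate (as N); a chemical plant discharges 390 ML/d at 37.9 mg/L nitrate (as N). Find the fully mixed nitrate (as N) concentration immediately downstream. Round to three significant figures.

Mass balance: C = (3970·1.400 + 748.0·47.50 + 375.0·44.00 + 390.0·37.90) / 5483 = 72370/5483 = 13.20 mg/L.

13.2 mg/L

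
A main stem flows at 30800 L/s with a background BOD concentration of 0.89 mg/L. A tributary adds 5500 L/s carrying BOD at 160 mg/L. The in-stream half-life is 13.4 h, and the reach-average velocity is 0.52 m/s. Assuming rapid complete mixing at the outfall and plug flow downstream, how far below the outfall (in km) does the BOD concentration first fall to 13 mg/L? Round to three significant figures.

23.7 km

Mass balance: C = (30800·0.8900 + 5500·160.0) / 36300 = 907400/36300 = 25.00 mg/L.
Half-life 13.4 h → k = ln 2 / 13.4 = 0.05173 h⁻¹ = 1.241 d⁻¹.
Set 25.00·exp(−k·t) = 13 → t = ln(25.00/13)/k = 45500 s = 12.64 h.
Distance = v·t = 0.52·45500 = 23660 m = 23.66 km.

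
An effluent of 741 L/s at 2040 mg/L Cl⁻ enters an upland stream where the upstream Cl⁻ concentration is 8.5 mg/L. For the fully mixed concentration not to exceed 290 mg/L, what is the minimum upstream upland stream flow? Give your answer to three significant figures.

Set C_mix = 290: (Q·8.500 + 741.0·2040) / (Q + 741.0) = 290
→ Q = 741.0·(2040 − 290)/(290 − 8.500) = 4607 L/s.

4610 L/s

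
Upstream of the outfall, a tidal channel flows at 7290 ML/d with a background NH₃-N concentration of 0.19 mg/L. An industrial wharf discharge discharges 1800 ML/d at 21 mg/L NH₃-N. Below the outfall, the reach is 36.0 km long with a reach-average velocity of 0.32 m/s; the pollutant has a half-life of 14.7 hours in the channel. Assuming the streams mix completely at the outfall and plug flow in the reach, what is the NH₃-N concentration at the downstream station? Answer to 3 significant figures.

0.988 mg/L

Flow-weighted average: C = (7290·0.1900 + 1800·21.00) / 9090 = 39190/9090 = 4.311 mg/L.
Travel time t = 36.0·1000 / 0.32 = 112500 s = 31.25 h.
Half-life 14.7 h → k = ln 2 / 14.7 = 0.04715 h⁻¹ = 1.132 d⁻¹.
Applying C = C₀e^(−kt): 4.311 × 0.2291 = 0.9877 mg/L.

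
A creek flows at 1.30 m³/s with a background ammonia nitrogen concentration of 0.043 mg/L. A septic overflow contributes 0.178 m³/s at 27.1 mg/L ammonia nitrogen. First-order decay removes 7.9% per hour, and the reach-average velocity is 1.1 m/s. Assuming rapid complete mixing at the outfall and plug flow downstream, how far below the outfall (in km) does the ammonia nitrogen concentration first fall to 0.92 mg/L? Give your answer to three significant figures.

Mixed concentration C = ΣQC/ΣQ = (1.300·0.04300 + 0.1780·27.10) / 1.478 = 4.880/1.478 = 3.302 mg/L.
7.9%/h lost → k = −ln(1 − 0.079) = 0.08230 h⁻¹.
Set 3.302·exp(−k·t) = 0.92 → t = ln(3.302/0.92)/k = 55900 s = 15.53 h.
Distance = v·t = 1.1·55900 = 61490 m = 61.49 km.

61.5 km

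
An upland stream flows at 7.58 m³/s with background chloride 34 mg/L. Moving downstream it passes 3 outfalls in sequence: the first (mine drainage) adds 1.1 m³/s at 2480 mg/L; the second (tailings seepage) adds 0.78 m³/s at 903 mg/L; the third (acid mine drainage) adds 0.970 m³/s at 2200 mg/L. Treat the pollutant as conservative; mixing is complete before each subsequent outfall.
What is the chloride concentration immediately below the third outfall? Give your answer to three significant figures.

Below outfall 1: Q → 8.680 m³/s, C = (7.580·34.00 + 1.100·2480)/8.680 = 344.0 mg/L.
Below outfall 2: Q → 9.460 m³/s, C = (8.680·344.0 + 0.7800·903.0)/9.460 = 390.1 mg/L.
Below outfall 3: Q → 10.43 m³/s, C = (9.460·390.1 + 0.9700·2200)/10.43 = 558.4 mg/L.

558 mg/L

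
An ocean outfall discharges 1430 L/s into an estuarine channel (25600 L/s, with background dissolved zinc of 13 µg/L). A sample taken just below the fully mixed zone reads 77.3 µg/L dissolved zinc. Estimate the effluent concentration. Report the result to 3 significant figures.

1230 µg/L

Mass balance: 25600·13.00 + 1430·Cₑ = 27030·77.30
→ Cₑ = (27030·77.30 − 25600·13.00) / 1430 = 1228 µg/L.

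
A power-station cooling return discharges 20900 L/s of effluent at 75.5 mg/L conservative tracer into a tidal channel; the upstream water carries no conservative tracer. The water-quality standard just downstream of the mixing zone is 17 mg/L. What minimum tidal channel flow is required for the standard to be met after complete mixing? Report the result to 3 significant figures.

71900 L/s

Set C_mix = 17: (Q·0 + 20900·75.50) / (Q + 20900) = 17
→ Q = 20900·(75.50 − 17)/(17 − 0) = 71920 L/s.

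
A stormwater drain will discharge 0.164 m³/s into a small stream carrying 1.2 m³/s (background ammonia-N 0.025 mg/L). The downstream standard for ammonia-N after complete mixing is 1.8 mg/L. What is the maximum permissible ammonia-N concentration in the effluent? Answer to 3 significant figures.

At the limit, (Qr·Cr + Qe·Cₑ)/(Qr + Qe) = 1.8:
Cₑ = (1.364·1.8 − 1.200·0.02500) / 0.1640 = 14.79 mg/L.

14.8 mg/L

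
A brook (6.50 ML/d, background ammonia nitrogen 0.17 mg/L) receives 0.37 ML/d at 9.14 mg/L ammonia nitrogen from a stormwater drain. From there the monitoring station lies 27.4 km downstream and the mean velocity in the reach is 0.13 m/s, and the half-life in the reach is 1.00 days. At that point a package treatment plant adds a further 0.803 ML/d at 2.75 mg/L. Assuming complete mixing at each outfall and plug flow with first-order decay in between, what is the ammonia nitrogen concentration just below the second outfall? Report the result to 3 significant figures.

Mixed concentration C = ΣQC/ΣQ = (6.500·0.1700 + 0.3700·9.140) / 6.870 = 4.487/6.870 = 0.6531 mg/L; combined flow 6.870 ML/d.
Travel time t = 27.4·1000 / 0.13 = 210800 s = 58.55 h.
Half-life 1.00 d → k = ln 2 / 1.00 = 0.6931 d⁻¹.
First-order decay: C = 0.6531·exp(−k·t) = 0.6531·0.1844 = 0.1204 mg/L.
At the second outfall, C = (6.870·0.1204 + 0.8030·2.750) / (6.870 + 0.8030) = 0.3956 mg/L.

0.396 mg/L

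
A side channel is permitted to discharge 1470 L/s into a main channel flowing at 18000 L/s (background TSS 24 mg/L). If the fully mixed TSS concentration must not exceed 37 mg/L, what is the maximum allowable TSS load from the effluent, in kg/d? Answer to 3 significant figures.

24900 kg/d

Mass balance at the limit: 18000·24.00 + 1470·Cₑ = 19470·37 → Cₑ = 196.2 mg/L.
1470 L/s = 1.470 m³/s. Load = 1.470 m³/s × 196.2 g/m³ × 86 400 s/d = 24920 kg/d.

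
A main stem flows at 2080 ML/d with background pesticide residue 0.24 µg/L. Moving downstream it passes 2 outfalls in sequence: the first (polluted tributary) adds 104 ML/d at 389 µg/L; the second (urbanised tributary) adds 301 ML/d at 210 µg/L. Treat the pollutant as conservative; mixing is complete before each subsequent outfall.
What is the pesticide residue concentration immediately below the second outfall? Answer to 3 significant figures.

Below outfall 1: Q → 2184 ML/d, C = (2080·0.2400 + 104.0·389.0)/2184 = 18.75 µg/L.
Below outfall 2: Q → 2485 ML/d, C = (2184·18.75 + 301.0·210.0)/2485 = 41.92 µg/L.

41.9 µg/L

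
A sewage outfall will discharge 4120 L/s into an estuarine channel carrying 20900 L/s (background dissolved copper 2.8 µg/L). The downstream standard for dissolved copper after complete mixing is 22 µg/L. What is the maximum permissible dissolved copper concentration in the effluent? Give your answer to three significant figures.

At the limit, (Qr·Cr + Qe·Cₑ)/(Qr + Qe) = 22:
Cₑ = (25020·22 − 20900·2.800) / 4120 = 119.4 µg/L.

119 µg/L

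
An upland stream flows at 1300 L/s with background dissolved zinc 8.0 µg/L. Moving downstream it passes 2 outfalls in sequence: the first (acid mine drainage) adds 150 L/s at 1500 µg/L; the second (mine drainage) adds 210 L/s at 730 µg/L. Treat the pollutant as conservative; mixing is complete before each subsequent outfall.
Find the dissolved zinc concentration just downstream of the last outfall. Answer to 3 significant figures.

Below outfall 1: Q → 1450 L/s, C = (1300·8.000 + 150.0·1500)/1450 = 162.3 µg/L.
Below outfall 2: Q → 1660 L/s, C = (1450·162.3 + 210.0·730.0)/1660 = 234.2 µg/L.

234 µg/L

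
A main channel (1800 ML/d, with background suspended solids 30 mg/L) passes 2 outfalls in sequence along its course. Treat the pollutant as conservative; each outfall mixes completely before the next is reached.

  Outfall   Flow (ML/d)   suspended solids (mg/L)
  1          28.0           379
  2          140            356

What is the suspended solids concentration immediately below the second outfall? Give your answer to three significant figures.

58.2 mg/L

After outfall 1: Q = 1800 + 28.00 = 1828 ML/d; C = (1800·30.00 + 28.00·379.0)/1828 = 35.35 mg/L.
After outfall 2: Q = 1828 + 140.0 = 1968 ML/d; C = (1828·35.35 + 140.0·356.0)/1968 = 58.16 mg/L.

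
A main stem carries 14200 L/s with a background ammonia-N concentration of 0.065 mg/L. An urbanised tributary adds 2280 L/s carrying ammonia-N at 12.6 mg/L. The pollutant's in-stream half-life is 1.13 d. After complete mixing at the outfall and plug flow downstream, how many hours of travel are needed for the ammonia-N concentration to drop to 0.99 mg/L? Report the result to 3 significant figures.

Mixed concentration C = ΣQC/ΣQ = (14200·0.06500 + 2280·12.60) / 16480 = 29650/16480 = 1.799 mg/L.
Half-life 1.13 d → k = ln 2 / 1.13 = 0.6134 d⁻¹.
1.799·exp(−k·t) = 0.99 → t = ln(1.799/0.99)/k = 84150 s = 23.37 h.

23.4 h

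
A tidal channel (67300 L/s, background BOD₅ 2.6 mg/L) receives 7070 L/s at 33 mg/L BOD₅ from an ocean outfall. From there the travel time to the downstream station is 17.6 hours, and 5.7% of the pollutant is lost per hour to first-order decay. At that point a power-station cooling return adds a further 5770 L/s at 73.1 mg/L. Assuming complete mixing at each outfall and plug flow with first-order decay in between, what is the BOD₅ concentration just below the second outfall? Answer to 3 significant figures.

7.08 mg/L

Flow-weighted average: C = (67300·2.600 + 7070·33.00) / 74370 = 408300/74370 = 5.490 mg/L; combined flow 74370 L/s.
5.7%/h lost → k = −ln(1 − 0.057) = 0.05869 h⁻¹.
First-order decay: C = 5.490·exp(−k·t) = 5.490·0.3560 = 1.954 mg/L.
Second outfall: C = (74370·1.954 + 5770·73.10)/80140 = 7.077 mg/L.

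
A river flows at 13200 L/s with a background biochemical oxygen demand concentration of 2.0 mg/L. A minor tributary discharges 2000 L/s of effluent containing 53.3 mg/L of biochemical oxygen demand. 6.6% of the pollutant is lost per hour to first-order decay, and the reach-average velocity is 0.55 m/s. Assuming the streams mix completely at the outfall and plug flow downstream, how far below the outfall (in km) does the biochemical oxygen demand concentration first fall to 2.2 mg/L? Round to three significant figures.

40.0 km

Flow-weighted average: C = (13200·2.000 + 2000·53.30) / 15200 = 133000/15200 = 8.750 mg/L.
6.6%/h lost → k = −ln(1 − 0.066) = 0.06828 h⁻¹.
Set 8.750·exp(−k·t) = 2.2 → t = ln(8.750/2.2)/k = 72790 s = 20.22 h.
Distance = v·t = 0.55·72790 = 40040 m = 40.04 km.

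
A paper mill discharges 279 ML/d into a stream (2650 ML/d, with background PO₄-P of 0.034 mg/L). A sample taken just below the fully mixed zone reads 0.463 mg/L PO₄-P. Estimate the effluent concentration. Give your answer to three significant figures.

4.54 mg/L

Mass balance: 2650·0.03400 + 279.0·Cₑ = 2929·0.4630
→ Cₑ = (2929·0.4630 − 2650·0.03400) / 279.0 = 4.538 mg/L.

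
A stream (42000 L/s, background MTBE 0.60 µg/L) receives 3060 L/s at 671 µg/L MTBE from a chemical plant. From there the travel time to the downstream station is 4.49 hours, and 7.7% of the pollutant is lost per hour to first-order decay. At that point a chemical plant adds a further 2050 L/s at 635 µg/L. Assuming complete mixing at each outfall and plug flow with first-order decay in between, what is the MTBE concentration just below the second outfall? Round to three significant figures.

Mixed concentration C = ΣQC/ΣQ = (42000·0.6000 + 3060·671.0) / 45060 = 2078000/45060 = 46.13 µg/L; combined flow 45060 L/s.
7.7%/h lost → k = −ln(1 − 0.077) = 0.08013 h⁻¹.
Applying C = C₀e^(−kt): 46.13 × 0.6978 = 32.19 µg/L.
Second outfall: C = (45060·32.19 + 2050·635.0)/47110 = 58.42 µg/L.

58.4 µg/L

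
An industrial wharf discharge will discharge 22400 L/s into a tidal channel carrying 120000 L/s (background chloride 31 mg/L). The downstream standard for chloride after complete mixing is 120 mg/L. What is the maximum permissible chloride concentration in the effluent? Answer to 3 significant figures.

597 mg/L

At the limit, (Qr·Cr + Qe·Cₑ)/(Qr + Qe) = 120:
Cₑ = (142400·120 − 120000·31.00) / 22400 = 596.8 mg/L.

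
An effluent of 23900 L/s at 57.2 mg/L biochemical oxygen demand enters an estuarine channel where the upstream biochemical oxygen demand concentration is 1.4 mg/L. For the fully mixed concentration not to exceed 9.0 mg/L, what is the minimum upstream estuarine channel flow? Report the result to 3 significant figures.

152000 L/s

Set C_mix = 9.0: (Q·1.400 + 23900·57.20) / (Q + 23900) = 9.0
→ Q = 23900·(57.20 − 9.0)/(9.0 − 1.400) = 151600 L/s.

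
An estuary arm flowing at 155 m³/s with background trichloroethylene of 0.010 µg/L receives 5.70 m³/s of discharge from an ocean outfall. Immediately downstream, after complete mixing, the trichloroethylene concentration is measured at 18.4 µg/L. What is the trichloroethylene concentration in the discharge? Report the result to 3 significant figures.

518 µg/L

Mass balance: 155.0·0.01000 + 5.700·Cₑ = 160.7·18.40
→ Cₑ = (160.7·18.40 − 155.0·0.01000) / 5.700 = 518.5 µg/L.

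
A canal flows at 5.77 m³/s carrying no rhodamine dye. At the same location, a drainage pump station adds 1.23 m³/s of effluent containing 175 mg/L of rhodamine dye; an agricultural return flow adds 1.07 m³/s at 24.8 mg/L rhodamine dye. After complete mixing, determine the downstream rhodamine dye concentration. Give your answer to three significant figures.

Flow-weighted average: C = (5.770·0 + 1.230·175.0 + 1.070·24.80) / 8.070 = 241.8/8.070 = 29.96 mg/L.

30.0 mg/L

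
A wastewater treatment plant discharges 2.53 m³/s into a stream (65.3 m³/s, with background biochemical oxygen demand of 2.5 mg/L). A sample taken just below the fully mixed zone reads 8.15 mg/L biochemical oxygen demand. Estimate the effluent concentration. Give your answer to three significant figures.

Mass balance: 65.30·2.500 + 2.530·Cₑ = 67.83·8.150
→ Cₑ = (67.83·8.150 − 65.30·2.500) / 2.530 = 154.0 mg/L.

154 mg/L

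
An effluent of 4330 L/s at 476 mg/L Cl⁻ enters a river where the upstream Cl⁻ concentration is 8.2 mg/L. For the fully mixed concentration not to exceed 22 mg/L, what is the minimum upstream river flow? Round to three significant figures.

Set C_mix = 22: (Q·8.200 + 4330·476.0) / (Q + 4330) = 22
→ Q = 4330·(476.0 − 22)/(22 − 8.200) = 142500 L/s.

142000 L/s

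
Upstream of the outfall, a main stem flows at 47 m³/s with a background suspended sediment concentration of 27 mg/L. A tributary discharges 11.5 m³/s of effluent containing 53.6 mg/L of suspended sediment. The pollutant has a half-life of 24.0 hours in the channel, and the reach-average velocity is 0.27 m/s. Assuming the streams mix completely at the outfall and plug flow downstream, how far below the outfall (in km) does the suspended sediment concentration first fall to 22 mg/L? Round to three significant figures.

Conservation of mass: C = (47.00·27.00 + 11.50·53.60) / 58.50 = 1885/58.50 = 32.23 mg/L.
Half-life 24.0 h → k = ln 2 / 24.0 = 0.02888 h⁻¹ = 0.6931 d⁻¹.
Set 32.23·exp(−k·t) = 22 → t = ln(32.23/22)/k = 47590 s = 13.22 h.
Distance = v·t = 0.27·47590 = 12850 m = 12.85 km.

12.9 km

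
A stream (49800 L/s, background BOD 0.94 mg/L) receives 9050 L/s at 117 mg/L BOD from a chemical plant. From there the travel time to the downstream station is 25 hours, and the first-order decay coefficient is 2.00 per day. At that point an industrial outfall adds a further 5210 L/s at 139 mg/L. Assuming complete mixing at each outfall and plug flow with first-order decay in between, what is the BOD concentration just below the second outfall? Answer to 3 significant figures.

13.5 mg/L

After mixing, C = (49800·0.9400 + 9050·117.0) / 58850 = 1106000/58850 = 18.79 mg/L; combined flow 58850 L/s.
After decay, C = 18.79 × e^(−kt) = 18.79 × 0.1245 = 2.339 mg/L.
Second outfall: C = (58850·2.339 + 5210·139.0)/64060 = 13.45 mg/L.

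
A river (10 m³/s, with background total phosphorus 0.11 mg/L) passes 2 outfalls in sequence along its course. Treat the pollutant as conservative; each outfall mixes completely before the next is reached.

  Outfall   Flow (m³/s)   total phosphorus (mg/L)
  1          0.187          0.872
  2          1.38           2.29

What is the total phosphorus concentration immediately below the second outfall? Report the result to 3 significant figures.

0.382 mg/L

Outfall 1: combined Q = 10.19 m³/s; C = (10.00·0.1100 + 0.1870·0.8720)/10.19 = 0.1240 mg/L.
Outfall 2: combined Q = 11.57 m³/s; C = (10.19·0.1240 + 1.380·2.290)/11.57 = 0.3824 mg/L.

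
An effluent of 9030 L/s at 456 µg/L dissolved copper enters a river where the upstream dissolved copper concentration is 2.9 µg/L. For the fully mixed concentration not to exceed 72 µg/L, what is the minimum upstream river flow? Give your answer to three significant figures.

50200 L/s

Set C_mix = 72: (Q·2.900 + 9030·456.0) / (Q + 9030) = 72
→ Q = 9030·(456.0 − 72)/(72 − 2.900) = 50180 L/s.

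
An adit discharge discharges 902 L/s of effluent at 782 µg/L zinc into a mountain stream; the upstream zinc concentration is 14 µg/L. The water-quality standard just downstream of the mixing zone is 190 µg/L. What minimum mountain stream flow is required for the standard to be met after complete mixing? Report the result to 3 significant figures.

Set C_mix = 190: (Q·14.00 + 902.0·782.0) / (Q + 902.0) = 190
→ Q = 902.0·(782.0 − 190)/(190 − 14.00) = 3034 L/s.

3030 L/s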